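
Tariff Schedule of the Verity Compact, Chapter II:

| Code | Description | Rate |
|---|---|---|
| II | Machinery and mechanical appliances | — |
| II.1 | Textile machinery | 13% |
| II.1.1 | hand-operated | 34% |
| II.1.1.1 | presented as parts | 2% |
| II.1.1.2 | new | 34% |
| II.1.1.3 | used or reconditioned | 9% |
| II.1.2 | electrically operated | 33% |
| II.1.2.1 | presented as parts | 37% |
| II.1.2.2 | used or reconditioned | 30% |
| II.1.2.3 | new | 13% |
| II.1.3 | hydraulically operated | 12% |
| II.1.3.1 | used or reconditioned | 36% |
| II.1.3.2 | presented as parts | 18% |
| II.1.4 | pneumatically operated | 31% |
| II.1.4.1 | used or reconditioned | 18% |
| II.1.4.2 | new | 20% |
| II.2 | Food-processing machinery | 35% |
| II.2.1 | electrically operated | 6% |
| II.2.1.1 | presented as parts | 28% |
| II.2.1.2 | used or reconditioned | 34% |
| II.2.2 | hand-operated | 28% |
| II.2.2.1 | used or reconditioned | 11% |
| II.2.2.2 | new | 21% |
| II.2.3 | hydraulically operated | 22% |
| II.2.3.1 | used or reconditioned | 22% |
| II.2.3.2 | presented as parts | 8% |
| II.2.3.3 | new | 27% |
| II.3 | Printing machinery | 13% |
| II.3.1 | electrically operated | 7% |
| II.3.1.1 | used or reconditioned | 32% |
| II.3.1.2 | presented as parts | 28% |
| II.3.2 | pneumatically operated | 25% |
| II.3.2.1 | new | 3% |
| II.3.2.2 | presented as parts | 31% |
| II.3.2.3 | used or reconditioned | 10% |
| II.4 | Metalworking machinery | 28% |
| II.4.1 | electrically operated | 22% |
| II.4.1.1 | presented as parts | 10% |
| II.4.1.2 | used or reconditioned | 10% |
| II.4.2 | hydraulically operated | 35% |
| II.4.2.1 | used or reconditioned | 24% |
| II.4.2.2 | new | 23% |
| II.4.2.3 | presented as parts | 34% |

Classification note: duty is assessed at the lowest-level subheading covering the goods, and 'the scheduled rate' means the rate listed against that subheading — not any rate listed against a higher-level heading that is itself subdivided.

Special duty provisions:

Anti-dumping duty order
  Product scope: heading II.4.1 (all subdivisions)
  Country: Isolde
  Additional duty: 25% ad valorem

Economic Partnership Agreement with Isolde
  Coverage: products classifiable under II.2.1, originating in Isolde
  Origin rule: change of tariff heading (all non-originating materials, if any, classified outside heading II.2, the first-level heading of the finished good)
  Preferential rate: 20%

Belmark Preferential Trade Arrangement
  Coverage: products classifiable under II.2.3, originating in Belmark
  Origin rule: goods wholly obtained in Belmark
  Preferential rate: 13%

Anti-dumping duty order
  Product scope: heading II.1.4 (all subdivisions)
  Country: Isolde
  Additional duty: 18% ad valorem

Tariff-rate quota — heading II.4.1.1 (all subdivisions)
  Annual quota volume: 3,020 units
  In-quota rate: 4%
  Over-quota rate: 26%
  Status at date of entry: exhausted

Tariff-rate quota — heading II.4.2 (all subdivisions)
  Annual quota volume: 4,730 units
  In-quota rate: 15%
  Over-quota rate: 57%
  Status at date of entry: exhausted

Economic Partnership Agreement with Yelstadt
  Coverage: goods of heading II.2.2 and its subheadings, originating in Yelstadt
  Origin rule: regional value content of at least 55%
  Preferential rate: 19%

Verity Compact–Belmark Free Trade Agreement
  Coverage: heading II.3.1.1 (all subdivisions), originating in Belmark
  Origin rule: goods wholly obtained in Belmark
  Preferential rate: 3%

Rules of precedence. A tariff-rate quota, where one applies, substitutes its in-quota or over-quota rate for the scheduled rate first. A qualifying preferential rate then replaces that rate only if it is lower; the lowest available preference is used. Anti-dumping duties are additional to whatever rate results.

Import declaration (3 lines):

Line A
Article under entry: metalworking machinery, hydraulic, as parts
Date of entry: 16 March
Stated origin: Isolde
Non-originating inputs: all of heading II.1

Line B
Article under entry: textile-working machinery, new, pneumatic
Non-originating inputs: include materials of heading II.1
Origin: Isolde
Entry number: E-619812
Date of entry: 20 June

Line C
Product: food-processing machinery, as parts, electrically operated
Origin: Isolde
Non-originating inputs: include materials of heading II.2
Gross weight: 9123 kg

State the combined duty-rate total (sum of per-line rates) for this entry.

Line A: metalworking → II.4; hydraulic → II.4.2; as parts → II.4.2.3. Scheduled 34%. quota on II.4.2 exhausted → over-quota 57%; Isolde agreement on II.2.1: II.4.2.3 not covered. → 57%.
Line B: textile-working → II.1; pneumatic → II.1.4; new → II.1.4.2. Scheduled 20%. Isolde agreement on II.2.1: II.1.4.2 not covered; anti-dumping (Isolde, II.1.4): +18%; total 20% + 18% = 38%. → 38%.
Line C: food-processing → II.2; electrically operated → II.2.1; as parts → II.2.1.1. Scheduled 28%. Isolde agreement on II.2.1: CTH not met. → 28%.
Sum: 57% + 38% + 28% = 123%.

123%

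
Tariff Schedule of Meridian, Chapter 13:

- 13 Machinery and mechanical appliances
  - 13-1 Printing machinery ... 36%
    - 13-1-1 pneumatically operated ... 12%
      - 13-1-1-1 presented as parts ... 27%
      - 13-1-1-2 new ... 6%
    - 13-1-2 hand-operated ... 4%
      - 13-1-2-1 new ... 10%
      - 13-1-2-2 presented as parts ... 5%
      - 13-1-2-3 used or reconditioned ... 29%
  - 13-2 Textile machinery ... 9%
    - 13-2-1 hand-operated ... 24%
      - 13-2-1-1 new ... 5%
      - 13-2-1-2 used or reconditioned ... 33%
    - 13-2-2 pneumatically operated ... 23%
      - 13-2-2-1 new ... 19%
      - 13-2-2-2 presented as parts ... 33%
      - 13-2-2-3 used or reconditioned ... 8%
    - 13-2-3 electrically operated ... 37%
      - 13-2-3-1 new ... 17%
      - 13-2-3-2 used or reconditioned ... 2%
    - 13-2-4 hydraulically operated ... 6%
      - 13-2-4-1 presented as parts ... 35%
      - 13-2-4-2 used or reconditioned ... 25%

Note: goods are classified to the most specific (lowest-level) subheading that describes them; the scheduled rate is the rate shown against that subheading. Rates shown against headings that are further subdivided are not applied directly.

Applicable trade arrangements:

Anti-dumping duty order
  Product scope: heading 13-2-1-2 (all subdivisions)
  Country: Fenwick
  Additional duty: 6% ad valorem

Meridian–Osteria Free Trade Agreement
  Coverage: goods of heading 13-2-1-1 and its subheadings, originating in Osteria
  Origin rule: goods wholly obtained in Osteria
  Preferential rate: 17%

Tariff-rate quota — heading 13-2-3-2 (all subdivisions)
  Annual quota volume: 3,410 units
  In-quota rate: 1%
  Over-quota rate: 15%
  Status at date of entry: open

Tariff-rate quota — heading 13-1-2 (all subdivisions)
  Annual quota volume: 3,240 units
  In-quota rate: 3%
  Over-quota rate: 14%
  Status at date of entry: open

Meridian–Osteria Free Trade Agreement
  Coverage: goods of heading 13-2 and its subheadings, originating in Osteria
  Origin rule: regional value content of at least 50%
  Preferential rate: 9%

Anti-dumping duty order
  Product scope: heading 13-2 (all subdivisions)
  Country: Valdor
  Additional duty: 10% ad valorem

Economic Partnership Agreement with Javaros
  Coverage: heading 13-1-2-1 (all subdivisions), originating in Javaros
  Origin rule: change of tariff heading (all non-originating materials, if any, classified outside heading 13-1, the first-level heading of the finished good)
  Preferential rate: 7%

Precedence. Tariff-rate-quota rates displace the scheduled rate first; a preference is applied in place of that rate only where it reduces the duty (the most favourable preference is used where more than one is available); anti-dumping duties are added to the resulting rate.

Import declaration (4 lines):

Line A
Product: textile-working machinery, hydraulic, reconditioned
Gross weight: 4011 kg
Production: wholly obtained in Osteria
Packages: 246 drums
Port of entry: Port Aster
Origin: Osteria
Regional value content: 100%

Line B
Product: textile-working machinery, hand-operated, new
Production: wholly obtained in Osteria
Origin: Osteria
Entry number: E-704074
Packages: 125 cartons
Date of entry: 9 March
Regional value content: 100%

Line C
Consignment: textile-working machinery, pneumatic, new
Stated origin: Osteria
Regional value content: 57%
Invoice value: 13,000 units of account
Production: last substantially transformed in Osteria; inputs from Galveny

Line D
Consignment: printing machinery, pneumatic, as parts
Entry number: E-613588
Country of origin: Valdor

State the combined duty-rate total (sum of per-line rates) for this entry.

Line A: textile-working → 13-2; hydraulic → 13-2-4; reconditioned → 13-2-4-2. Scheduled 25%. Osteria agreement on 13-2-1-1: 13-2-4-2 not covered; Osteria agreement on 13-2: RVC ≥ 50% → 9% available; preferential 9%. → 9%.
Line B: textile-working → 13-2; hand-operated → 13-2-1; new → 13-2-1-1. Scheduled 5%. Osteria agreement on 13-2-1-1: wholly obtained → 17% available; Osteria agreement on 13-2: RVC ≥ 50% → 9% available; preference 9% not lower than 5% → no reduction. → 5%.
Line C: textile-working → 13-2; pneumatic → 13-2-2; new → 13-2-2-1. Scheduled 19%. Osteria agreement on 13-2-1-1: 13-2-2-1 not covered; Osteria agreement on 13-2: RVC ≥ 50% → 9% available; preferential 9%. → 9%.
Line D: printing → 13-1; pneumatic → 13-1-1; as parts → 13-1-1-1. Scheduled 27%. No special measure applies. → 27%.
Sum: 9% + 5% + 9% + 27% = 50%.

50%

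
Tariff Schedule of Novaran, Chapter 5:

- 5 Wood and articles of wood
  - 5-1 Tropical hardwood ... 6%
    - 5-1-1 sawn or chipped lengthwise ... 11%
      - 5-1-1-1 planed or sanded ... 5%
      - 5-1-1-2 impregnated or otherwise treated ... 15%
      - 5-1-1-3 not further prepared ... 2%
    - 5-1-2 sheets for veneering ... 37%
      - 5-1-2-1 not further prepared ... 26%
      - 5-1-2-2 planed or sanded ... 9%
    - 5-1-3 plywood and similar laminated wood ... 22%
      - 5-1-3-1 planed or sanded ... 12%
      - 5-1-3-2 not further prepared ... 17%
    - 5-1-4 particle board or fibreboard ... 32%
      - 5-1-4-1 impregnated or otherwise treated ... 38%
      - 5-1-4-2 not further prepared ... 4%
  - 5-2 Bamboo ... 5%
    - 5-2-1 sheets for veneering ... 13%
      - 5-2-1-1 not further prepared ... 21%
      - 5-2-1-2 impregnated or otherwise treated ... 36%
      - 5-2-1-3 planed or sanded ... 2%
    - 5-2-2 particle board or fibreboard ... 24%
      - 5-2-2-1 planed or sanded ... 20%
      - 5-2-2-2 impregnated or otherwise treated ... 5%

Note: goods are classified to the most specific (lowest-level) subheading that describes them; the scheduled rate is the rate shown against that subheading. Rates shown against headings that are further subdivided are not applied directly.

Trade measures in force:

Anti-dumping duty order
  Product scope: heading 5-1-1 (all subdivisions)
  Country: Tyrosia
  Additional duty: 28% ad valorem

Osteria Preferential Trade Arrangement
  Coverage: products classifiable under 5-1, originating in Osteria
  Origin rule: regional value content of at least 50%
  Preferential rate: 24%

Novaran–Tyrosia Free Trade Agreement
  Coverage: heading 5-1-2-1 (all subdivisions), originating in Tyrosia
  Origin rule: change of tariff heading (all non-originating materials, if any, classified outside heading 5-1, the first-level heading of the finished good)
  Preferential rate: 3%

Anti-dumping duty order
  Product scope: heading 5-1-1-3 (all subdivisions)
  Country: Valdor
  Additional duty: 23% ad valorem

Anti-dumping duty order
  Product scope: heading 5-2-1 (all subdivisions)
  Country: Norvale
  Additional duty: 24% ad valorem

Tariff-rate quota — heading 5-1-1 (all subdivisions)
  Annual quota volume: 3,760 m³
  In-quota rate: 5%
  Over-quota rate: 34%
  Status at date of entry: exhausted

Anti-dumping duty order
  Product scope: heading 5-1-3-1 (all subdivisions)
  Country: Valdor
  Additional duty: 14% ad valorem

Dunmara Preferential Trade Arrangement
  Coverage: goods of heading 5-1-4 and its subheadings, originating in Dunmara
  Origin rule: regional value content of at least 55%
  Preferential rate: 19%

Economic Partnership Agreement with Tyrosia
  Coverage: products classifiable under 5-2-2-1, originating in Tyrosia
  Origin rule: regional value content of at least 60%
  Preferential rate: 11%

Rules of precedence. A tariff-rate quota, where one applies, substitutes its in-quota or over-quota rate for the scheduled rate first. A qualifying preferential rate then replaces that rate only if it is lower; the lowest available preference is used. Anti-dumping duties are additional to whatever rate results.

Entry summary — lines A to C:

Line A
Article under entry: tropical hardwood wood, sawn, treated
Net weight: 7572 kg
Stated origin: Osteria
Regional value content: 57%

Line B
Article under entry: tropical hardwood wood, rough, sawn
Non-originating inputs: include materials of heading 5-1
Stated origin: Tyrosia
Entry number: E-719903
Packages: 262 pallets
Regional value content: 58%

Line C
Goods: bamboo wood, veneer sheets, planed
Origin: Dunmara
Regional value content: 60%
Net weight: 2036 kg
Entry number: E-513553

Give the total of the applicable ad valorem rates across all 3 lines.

88%

Line A: tropical hardwood → 5-1; sawn → 5-1-1; treated → 5-1-1-2. Scheduled 15%. quota on 5-1-1 exhausted → over-quota 34%; Osteria agreement on 5-1: RVC ≥ 50% → 24% available; preferential 24%. → 24%.
Line B: tropical hardwood → 5-1; sawn → 5-1-1; rough → 5-1-1-3. Scheduled 2%. quota on 5-1-1 exhausted → over-quota 34%; Tyrosia agreement on 5-1-2-1: 5-1-1-3 not covered; Tyrosia agreement on 5-2-2-1: 5-1-1-3 not covered; anti-dumping (Tyrosia, 5-1-1): +28%; total 34% + 28% = 62%. → 62%.
Line C: bamboo → 5-2; veneer sheets → 5-2-1; planed → 5-2-1-3. Scheduled 2%. Dunmara agreement on 5-1-4: 5-2-1-3 not covered. → 2%.
Sum: 24% + 62% + 2% = 88%.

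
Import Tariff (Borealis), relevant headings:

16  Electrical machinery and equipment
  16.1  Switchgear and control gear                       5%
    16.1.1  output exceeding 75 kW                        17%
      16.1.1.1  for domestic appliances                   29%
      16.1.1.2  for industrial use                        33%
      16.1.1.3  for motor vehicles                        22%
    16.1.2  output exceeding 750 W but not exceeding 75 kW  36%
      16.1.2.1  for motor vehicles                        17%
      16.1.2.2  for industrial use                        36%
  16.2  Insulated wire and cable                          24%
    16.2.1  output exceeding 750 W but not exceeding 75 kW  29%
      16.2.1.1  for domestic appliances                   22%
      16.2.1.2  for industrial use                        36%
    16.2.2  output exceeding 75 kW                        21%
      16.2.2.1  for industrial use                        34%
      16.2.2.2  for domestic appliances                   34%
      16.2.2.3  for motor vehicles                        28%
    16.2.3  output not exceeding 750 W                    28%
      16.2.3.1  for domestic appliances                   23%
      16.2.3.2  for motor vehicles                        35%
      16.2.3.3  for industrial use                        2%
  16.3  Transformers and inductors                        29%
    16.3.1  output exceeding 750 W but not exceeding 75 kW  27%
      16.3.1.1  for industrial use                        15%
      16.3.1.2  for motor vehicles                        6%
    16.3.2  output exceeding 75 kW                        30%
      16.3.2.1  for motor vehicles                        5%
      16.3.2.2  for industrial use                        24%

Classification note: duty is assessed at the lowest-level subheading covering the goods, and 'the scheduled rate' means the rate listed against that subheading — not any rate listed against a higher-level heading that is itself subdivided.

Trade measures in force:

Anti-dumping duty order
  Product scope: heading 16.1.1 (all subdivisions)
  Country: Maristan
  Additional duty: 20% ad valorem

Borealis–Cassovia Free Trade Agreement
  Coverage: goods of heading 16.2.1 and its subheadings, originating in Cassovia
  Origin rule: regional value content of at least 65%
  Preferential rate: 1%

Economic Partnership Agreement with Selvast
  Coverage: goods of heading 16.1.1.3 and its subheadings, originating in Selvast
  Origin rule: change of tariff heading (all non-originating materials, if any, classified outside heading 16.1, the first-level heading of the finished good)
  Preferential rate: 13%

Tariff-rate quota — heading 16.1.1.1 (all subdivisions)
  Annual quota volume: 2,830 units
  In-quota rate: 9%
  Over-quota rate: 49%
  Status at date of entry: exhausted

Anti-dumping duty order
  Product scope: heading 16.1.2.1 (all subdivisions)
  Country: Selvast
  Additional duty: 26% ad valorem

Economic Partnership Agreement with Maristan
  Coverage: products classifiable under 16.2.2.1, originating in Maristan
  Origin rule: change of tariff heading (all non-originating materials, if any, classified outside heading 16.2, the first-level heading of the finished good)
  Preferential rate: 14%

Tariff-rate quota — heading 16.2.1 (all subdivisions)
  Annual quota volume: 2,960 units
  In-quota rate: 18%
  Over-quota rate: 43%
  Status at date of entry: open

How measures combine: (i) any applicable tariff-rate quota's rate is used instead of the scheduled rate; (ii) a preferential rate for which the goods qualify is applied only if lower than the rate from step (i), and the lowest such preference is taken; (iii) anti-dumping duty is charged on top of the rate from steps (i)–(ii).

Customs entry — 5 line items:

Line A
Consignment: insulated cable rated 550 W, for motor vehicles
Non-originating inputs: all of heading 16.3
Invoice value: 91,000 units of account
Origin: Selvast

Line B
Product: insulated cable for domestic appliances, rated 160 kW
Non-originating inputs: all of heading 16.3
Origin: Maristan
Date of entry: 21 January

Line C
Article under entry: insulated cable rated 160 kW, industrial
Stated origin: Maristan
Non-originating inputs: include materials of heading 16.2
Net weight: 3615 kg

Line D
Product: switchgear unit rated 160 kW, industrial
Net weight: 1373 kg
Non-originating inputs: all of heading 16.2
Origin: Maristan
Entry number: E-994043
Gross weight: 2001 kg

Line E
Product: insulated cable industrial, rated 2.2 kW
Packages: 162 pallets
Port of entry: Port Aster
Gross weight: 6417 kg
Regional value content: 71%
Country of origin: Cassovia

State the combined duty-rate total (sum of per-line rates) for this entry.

Line A: insulated cable → 16.2; rated 550 W → 16.2.3; for motor vehicles → 16.2.3.2. Scheduled 35%. Selvast agreement on 16.1.1.3: 16.2.3.2 not covered. → 35%.
Line B: insulated cable → 16.2; rated 160 kW → 16.2.2; for domestic appliances → 16.2.2.2. Scheduled 34%. Maristan agreement on 16.2.2.1: 16.2.2.2 not covered. → 34%.
Line C: insulated cable → 16.2; rated 160 kW → 16.2.2; industrial → 16.2.2.1. Scheduled 34%. Maristan agreement on 16.2.2.1: CTH not met. → 34%.
Line D: switchgear unit → 16.1; rated 160 kW → 16.1.1; industrial → 16.1.1.2. Scheduled 33%. Maristan agreement on 16.2.2.1: 16.1.1.2 not covered; anti-dumping (Maristan, 16.1.1): +20%; total 33% + 20% = 53%. → 53%.
Line E: insulated cable → 16.2; rated 2.2 kW → 16.2.1; industrial → 16.2.1.2. Scheduled 36%. quota on 16.2.1 open → in-quota 18%; Cassovia agreement on 16.2.1: RVC ≥ 65% → 1% available; preferential 1%. → 1%.
Sum: 35% + 34% + 34% + 53% + 1% = 157%.

157%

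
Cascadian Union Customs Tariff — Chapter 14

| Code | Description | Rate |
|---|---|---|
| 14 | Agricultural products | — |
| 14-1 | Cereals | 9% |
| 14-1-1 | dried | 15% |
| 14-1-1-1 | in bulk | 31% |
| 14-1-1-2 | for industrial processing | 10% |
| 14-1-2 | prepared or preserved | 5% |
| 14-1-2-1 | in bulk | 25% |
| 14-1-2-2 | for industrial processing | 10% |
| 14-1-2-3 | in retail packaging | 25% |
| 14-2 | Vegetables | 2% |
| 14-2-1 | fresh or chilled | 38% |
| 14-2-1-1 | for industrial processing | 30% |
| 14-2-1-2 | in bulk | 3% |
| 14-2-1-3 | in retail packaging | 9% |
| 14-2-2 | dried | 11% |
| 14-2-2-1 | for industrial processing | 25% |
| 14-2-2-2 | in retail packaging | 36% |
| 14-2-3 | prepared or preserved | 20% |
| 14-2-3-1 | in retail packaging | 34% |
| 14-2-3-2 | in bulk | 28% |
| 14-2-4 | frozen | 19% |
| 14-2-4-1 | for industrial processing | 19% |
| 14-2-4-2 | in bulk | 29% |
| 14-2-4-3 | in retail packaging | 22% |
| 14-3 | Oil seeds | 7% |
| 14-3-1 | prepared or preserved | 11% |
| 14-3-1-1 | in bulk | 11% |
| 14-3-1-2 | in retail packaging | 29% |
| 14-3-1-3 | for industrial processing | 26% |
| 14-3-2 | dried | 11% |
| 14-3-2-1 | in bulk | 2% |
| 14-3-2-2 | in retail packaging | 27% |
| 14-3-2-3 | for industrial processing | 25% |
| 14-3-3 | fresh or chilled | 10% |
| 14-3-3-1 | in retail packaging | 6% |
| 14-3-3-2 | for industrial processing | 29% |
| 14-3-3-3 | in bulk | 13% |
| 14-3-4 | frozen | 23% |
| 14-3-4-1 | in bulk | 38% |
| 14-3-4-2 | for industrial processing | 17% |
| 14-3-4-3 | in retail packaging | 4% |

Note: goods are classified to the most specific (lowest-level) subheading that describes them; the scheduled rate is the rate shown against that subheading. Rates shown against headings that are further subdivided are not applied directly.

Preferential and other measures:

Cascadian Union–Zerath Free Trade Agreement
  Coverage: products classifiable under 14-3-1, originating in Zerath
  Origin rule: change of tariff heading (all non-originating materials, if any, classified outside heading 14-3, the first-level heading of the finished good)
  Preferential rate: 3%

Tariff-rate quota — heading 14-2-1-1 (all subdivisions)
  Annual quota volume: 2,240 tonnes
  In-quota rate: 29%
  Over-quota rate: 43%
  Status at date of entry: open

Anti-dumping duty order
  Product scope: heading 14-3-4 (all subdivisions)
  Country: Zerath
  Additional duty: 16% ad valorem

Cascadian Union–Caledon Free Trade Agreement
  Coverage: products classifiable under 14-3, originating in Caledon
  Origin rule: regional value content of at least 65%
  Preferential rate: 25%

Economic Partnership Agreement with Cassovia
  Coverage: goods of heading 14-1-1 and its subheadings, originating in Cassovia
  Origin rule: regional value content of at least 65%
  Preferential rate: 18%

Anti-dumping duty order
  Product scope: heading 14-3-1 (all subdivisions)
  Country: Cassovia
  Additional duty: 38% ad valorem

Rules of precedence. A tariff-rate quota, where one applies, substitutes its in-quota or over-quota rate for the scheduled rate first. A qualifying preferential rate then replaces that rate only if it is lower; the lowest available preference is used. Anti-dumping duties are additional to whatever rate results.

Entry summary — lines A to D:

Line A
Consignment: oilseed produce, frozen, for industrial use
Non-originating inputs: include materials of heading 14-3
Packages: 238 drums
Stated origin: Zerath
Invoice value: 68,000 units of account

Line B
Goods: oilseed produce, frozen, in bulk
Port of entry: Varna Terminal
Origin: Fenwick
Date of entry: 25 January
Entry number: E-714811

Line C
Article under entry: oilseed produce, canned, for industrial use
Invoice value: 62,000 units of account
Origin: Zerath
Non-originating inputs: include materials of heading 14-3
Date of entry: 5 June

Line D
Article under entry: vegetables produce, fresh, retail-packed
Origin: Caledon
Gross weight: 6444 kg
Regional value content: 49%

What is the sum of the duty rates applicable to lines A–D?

Line A: oilseed → 14-3; frozen → 14-3-4; for industrial use → 14-3-4-2. Scheduled 17%. Zerath agreement on 14-3-1: 14-3-4-2 not covered; anti-dumping (Zerath, 14-3-4): +16%; total 17% + 16% = 33%. → 33%.
Line B: oilseed → 14-3; frozen → 14-3-4; in bulk → 14-3-4-1. Scheduled 38%. No special measure applies. → 38%.
Line C: oilseed → 14-3; canned → 14-3-1; for industrial use → 14-3-1-3. Scheduled 26%. Zerath agreement on 14-3-1: CTH not met. → 26%.
Line D: vegetables → 14-2; fresh → 14-2-1; retail-packed → 14-2-1-3. Scheduled 9%. Caledon agreement on 14-3: 14-2-1-3 not covered. → 9%.
Sum: 33% + 38% + 26% + 9% = 106%.

106%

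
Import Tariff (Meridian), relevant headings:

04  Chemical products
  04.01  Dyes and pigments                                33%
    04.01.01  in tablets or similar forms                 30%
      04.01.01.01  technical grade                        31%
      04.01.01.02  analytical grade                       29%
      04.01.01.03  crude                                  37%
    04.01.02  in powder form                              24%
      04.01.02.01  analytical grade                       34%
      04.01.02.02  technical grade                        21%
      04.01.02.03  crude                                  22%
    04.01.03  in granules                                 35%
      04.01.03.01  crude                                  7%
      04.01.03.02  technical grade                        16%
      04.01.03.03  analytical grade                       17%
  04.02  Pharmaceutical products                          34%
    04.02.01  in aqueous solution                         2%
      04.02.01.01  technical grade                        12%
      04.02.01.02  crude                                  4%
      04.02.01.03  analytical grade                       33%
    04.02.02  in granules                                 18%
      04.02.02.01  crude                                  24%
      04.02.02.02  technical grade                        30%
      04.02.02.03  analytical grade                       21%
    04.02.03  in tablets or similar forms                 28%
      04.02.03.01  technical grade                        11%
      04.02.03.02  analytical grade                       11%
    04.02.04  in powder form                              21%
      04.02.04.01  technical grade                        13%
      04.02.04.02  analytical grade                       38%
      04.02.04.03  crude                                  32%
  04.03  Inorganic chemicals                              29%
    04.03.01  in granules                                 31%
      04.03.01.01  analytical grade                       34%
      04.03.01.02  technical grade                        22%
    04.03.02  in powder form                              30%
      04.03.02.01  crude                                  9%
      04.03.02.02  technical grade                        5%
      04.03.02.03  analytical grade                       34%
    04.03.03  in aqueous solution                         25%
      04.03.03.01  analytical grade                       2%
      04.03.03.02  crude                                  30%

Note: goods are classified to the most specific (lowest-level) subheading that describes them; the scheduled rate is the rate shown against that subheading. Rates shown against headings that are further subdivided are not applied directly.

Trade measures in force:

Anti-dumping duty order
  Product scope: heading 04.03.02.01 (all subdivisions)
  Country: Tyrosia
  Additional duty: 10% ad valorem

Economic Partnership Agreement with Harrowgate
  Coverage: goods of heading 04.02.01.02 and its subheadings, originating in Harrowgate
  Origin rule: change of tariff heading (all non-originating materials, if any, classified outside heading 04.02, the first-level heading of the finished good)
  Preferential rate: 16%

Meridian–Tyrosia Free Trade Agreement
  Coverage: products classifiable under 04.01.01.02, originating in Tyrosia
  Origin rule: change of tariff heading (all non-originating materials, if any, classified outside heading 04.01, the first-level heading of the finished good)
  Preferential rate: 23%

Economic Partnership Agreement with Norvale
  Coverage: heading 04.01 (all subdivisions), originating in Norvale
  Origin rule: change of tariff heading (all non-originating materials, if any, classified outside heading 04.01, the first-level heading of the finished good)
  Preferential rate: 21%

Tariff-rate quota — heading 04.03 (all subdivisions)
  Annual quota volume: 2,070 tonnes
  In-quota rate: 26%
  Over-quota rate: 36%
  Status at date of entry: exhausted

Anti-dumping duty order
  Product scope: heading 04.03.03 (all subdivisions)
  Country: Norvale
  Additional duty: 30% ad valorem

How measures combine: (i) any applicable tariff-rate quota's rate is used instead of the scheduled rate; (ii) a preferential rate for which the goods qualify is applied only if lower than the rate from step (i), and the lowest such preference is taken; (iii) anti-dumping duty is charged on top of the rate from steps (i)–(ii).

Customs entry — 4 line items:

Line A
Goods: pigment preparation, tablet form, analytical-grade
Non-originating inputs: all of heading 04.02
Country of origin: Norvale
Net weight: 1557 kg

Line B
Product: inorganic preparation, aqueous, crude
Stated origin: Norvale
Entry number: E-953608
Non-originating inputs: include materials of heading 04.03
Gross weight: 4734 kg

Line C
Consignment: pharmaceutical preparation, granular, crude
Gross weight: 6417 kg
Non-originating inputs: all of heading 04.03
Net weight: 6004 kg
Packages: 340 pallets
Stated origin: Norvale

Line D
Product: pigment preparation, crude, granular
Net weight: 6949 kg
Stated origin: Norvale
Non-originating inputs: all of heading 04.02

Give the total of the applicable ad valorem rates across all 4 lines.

Line A: pigment → 04.01; tablet form → 04.01.01; analytical-grade → 04.01.01.02. Scheduled 29%. Norvale agreement on 04.01: CTH met → 21% available; preferential 21%. → 21%.
Line B: inorganic → 04.03; aqueous → 04.03.03; crude → 04.03.03.02. Scheduled 30%. quota on 04.03 exhausted → over-quota 36%; Norvale agreement on 04.01: 04.03.03.02 not covered; anti-dumping (Norvale, 04.03.03): +30%; total 36% + 30% = 66%. → 66%.
Line C: pharmaceutical → 04.02; granular → 04.02.02; crude → 04.02.02.01. Scheduled 24%. Norvale agreement on 04.01: 04.02.02.01 not covered. → 24%.
Line D: pigment → 04.01; granular → 04.01.03; crude → 04.01.03.01. Scheduled 7%. Norvale agreement on 04.01: CTH met → 21% available; preference 21% not lower than 7% → no reduction. → 7%.
Sum: 21% + 66% + 24% + 7% = 118%.

118%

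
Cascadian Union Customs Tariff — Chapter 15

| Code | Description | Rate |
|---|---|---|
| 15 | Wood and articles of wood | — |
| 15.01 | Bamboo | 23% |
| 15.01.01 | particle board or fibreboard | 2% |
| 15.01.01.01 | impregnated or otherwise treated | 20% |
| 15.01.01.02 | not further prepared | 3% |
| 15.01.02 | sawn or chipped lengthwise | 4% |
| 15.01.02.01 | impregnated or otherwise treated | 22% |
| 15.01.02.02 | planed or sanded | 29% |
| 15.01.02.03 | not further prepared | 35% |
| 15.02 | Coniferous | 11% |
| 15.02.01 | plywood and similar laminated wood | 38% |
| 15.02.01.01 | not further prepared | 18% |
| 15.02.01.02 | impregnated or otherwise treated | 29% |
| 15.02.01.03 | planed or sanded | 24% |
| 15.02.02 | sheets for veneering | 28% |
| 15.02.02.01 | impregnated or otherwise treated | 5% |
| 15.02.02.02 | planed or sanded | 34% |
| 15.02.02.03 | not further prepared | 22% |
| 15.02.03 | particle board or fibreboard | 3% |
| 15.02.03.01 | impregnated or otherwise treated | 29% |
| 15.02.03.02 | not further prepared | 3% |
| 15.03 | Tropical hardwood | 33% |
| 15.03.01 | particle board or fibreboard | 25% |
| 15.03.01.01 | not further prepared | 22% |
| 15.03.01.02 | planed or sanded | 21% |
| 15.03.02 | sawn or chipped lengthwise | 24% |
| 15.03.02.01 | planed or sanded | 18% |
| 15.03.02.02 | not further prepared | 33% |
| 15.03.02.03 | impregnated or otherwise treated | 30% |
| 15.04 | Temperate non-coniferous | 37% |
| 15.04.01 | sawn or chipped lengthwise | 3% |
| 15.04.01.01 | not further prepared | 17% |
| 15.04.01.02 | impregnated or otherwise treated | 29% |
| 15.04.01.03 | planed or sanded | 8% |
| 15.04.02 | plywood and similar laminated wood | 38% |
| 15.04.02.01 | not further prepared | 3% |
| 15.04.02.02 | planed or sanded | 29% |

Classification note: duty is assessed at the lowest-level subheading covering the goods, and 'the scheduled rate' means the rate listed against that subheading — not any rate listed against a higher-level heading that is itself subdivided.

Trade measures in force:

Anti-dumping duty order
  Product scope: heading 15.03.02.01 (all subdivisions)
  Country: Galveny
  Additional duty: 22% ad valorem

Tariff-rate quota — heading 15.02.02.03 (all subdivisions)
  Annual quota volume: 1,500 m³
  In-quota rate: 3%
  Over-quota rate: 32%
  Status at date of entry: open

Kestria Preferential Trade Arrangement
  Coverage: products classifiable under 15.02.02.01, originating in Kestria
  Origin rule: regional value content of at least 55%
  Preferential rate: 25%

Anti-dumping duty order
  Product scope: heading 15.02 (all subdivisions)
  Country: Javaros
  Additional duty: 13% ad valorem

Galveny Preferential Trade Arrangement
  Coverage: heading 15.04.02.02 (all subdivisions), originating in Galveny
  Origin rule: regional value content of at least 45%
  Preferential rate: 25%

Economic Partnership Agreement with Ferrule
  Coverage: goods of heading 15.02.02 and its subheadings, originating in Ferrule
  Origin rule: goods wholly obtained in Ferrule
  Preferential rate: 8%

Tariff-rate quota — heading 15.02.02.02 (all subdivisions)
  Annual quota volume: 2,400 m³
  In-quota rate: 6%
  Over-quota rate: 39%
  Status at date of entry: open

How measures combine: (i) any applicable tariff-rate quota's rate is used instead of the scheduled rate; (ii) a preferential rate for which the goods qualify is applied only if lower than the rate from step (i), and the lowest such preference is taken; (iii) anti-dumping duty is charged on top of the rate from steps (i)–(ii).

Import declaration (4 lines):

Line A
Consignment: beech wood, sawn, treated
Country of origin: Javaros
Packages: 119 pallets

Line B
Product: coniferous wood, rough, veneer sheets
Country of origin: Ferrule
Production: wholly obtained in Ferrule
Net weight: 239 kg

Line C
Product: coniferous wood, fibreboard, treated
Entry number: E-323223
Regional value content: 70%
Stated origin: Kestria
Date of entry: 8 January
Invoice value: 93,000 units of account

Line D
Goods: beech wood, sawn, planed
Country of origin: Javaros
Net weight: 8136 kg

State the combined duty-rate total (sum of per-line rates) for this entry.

69%

Line A: beech → 15.04; sawn → 15.04.01; treated → 15.04.01.02. Scheduled 29%. No special measure applies. → 29%.
Line B: coniferous → 15.02; veneer sheets → 15.02.02; rough → 15.02.02.03. Scheduled 22%. quota on 15.02.02.03 open → in-quota 3%; Ferrule agreement on 15.02.02: wholly obtained → 8% available; preference 8% not lower than 3% → no reduction. → 3%.
Line C: coniferous → 15.02; fibreboard → 15.02.03; treated → 15.02.03.01. Scheduled 29%. Kestria agreement on 15.02.02.01: 15.02.03.01 not covered. → 29%.
Line D: beech → 15.04; sawn → 15.04.01; planed → 15.04.01.03. Scheduled 8%. No special measure applies. → 8%.
Sum: 29% + 3% + 29% + 8% = 69%.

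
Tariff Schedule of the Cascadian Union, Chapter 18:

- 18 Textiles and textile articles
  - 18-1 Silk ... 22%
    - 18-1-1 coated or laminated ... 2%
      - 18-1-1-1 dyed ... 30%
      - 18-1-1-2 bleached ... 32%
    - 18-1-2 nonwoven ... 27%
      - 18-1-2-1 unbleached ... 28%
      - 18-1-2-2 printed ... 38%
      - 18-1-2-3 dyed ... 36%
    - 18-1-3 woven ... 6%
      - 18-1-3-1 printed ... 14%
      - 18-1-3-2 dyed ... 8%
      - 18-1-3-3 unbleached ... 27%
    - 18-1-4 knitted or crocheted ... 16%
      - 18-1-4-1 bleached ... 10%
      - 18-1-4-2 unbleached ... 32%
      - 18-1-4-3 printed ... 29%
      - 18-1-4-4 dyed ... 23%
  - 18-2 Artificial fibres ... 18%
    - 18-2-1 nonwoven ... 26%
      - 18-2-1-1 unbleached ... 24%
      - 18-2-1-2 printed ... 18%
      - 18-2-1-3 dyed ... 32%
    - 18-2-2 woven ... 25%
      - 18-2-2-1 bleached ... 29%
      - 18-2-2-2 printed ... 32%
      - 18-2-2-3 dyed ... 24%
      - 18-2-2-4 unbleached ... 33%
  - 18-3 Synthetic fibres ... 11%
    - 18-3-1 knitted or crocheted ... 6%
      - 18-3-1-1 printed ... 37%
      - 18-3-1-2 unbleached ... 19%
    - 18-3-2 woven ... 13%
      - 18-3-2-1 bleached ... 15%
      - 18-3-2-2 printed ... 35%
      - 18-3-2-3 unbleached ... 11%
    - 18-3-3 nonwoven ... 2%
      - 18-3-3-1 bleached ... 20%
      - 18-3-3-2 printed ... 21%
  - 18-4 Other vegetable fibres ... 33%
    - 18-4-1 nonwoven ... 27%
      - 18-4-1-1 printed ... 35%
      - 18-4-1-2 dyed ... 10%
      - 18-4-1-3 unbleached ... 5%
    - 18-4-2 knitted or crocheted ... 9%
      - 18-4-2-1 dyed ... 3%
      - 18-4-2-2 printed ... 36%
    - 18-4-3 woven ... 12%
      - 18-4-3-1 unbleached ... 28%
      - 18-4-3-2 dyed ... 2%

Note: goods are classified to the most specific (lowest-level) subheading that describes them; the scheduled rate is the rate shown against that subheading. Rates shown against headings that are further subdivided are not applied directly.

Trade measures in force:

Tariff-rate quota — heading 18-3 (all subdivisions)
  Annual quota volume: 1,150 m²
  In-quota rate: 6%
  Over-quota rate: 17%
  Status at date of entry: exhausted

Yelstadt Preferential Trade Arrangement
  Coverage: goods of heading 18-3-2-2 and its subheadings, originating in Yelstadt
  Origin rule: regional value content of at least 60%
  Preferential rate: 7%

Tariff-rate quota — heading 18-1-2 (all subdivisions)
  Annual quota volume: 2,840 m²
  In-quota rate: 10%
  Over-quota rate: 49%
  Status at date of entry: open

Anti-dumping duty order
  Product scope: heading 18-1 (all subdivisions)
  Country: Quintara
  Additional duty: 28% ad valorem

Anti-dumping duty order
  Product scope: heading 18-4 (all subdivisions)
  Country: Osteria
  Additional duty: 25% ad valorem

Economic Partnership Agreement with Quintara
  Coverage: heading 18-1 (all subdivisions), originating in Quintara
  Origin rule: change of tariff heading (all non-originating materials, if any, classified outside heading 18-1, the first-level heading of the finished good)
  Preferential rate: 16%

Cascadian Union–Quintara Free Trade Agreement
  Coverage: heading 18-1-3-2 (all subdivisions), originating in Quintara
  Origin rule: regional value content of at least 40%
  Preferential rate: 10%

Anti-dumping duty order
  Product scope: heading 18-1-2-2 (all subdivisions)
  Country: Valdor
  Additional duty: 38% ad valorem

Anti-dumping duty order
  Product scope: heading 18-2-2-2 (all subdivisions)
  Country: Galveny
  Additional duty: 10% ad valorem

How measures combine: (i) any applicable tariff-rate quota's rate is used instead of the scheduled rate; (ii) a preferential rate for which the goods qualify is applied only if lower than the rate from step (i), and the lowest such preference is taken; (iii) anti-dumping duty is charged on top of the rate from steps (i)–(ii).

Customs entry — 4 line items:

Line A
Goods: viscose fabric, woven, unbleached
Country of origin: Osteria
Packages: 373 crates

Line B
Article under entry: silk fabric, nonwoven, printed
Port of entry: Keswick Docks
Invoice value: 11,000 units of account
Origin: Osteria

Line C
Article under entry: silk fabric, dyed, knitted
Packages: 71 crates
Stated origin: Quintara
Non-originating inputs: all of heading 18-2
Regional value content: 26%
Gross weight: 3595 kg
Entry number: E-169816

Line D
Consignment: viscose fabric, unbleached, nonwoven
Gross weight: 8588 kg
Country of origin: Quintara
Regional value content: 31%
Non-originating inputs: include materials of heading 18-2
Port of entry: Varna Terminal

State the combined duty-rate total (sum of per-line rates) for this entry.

Line A: viscose → 18-2; woven → 18-2-2; unbleached → 18-2-2-4. Scheduled 33%. No special measure applies. → 33%.
Line B: silk → 18-1; nonwoven → 18-1-2; printed → 18-1-2-2. Scheduled 38%. quota on 18-1-2 open → in-quota 10%. → 10%.
Line C: silk → 18-1; knitted → 18-1-4; dyed → 18-1-4-4. Scheduled 23%. Quintara agreement on 18-1: CTH met → 16% available; Quintara agreement on 18-1-3-2: 18-1-4-4 not covered; preferential 16%; anti-dumping (Quintara, 18-1): +28%; total 16% + 28% = 44%. → 44%.
Line D: viscose → 18-2; nonwoven → 18-2-1; unbleached → 18-2-1-1. Scheduled 24%. Quintara agreement on 18-1: 18-2-1-1 not covered; Quintara agreement on 18-1-3-2: 18-2-1-1 not covered. → 24%.
Sum: 33% + 10% + 44% + 24% = 111%.

111%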